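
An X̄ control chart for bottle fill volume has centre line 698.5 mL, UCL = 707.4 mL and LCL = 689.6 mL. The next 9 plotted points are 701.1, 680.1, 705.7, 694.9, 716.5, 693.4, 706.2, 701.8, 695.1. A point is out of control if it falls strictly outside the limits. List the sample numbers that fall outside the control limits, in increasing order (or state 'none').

2, 5

Compare each point to [689.6, 707.4]: sample 2 = 680.1 < LCL; sample 5 = 716.5 > UCL.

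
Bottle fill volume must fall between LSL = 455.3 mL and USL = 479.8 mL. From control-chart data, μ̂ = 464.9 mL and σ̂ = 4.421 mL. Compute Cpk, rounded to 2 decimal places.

Cpu = (USL − μ̂) / (3σ̂) = (479.8 − 464.9) / (3 × 4.421) = 1.1234; Cpl = (μ̂ − LSL) / (3σ̂) = (464.9 − 455.3) / (3 × 4.421) = 0.7238; Cpk = min(Cpu, Cpl) = 0.7238

0.72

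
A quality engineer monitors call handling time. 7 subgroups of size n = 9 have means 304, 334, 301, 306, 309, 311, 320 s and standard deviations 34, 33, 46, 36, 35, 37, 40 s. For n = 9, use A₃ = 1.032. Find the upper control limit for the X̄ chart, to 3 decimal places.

X̄̄ = (304 + 334 + 301 + 306 + 309 + 311 + 320) / 7 = 312.1429
s̄ = (34 + 33 + 46 + 36 + 35 + 37 + 40) / 7 = 37.2857
UCL = X̄̄ + A₃·s̄ = 312.1429 + 1.032 × 37.2857 = 350.6217

350.622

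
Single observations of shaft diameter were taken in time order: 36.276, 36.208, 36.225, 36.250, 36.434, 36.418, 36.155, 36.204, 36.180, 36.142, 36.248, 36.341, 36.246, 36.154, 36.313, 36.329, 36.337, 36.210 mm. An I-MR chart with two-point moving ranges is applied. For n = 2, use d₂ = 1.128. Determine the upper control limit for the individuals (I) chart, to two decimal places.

X̄ = (36.276 + 36.208 + 36.225 + 36.250 + 36.434 + 36.418 + 36.155 + 36.204 + 36.180 + 36.142 + 36.248 + 36.341 + 36.246 + 36.154 + 36.313 + 36.329 + 36.337 + 36.210) / 18 = 36.2594
Moving ranges: 0.068, 0.017, 0.025, 0.184, 0.016, 0.263, 0.049, 0.024, 0.038, 0.106, 0.093, 0.095, 0.092, 0.159, 0.016, 0.008, 0.127; M̄R̄ = 1.3800 / 17 = 0.0812
UCL = X̄ + 3·M̄R̄/d₂ = 36.2594 + 3 × 0.0812 / 1.128 = 36.4753

36.48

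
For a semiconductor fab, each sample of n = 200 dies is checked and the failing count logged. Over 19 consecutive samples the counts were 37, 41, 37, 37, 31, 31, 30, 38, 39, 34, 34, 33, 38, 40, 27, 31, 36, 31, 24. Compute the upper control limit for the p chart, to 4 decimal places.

0.2506

p̄ = Σdᵢ / (k·n) = 649 / (19 × 200) = 0.17079
UCL = p̄ + 3·√(p̄(1−p̄)/n) = 0.17079 + 3 × √(0.17079×0.82921/200) = 0.17079 + 3 × 0.02661 = 0.25062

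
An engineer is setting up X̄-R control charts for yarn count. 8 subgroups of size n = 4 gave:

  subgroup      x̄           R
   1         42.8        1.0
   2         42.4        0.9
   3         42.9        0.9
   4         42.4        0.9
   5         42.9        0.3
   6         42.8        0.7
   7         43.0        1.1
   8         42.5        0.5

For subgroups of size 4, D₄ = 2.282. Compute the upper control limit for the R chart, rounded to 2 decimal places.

R̄ = (1.0 + 0.9 + 0.9 + 0.9 + 0.3 + 0.7 + 1.1 + 0.5) / 8 = 6.3000 / 8 = 0.7875
UCL_R = D₄·R̄ = 2.282 × 0.7875 = 1.7971

1.80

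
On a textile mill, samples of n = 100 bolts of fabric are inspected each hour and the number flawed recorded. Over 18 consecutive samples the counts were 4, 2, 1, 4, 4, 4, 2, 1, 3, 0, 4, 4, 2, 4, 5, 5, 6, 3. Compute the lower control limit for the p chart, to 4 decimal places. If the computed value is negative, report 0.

0.0000

p̄ = Σdᵢ / (k·n) = 58 / (18 × 100) = 0.03222
LCL = p̄ − 3·√(p̄(1−p̄)/n) = 0.03222 − 3 × 0.01766 = -0.02075 → 0 (negative, so LCL = 0)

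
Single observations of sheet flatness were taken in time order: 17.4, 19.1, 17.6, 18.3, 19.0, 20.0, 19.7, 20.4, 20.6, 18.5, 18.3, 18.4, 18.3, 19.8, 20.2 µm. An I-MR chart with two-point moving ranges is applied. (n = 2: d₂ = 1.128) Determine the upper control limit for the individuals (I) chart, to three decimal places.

21.168

X̄ = (17.4 + 19.1 + 17.6 + 18.3 + 19.0 + 20.0 + 19.7 + 20.4 + 20.6 + 18.5 + 18.3 + 18.4 + 18.3 + 19.8 + 20.2) / 15 = 19.0400
Moving ranges: 1.7, 1.5, 0.7, 0.7, 1.0, 0.3, 0.7, 0.2, 2.1, 0.2, 0.1, 0.1, 1.5, 0.4; M̄R̄ = 11.2000 / 14 = 0.8000
UCL = X̄ + 3·M̄R̄/d₂ = 19.0400 + 3 × 0.8000 / 1.128 = 21.1677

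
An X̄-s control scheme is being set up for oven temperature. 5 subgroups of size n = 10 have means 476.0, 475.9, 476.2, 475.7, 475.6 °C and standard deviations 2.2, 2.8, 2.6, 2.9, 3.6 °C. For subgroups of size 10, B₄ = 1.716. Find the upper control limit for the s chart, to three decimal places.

4.839

s̄ = (2.2 + 2.8 + 2.6 + 2.9 + 3.6) / 5 = 2.8200
UCL_s = B₄·s̄ = 1.716 × 2.8200 = 4.8391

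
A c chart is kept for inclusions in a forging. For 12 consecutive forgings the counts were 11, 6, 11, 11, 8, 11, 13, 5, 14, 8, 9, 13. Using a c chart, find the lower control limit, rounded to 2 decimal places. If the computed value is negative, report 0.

c̄ = (11 + 6 + 11 + 11 + 8 + 11 + 13 + 5 + 14 + 8 + 9 + 13) / 12 = 120 / 12 = 10.0000
LCL = c̄ − 3√c̄ = 10.0000 − 3 × 3.1623 = 0.5132

0.51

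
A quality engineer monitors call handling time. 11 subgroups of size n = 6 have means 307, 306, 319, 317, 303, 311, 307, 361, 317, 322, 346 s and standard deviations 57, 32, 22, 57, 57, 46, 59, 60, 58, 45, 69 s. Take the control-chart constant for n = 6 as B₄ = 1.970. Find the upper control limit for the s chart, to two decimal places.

100.65

s̄ = (57 + 32 + 22 + 57 + 57 + 46 + 59 + 60 + 58 + 45 + 69) / 11 = 51.0909
UCL_s = B₄·s̄ = 1.970 × 51.0909 = 100.6491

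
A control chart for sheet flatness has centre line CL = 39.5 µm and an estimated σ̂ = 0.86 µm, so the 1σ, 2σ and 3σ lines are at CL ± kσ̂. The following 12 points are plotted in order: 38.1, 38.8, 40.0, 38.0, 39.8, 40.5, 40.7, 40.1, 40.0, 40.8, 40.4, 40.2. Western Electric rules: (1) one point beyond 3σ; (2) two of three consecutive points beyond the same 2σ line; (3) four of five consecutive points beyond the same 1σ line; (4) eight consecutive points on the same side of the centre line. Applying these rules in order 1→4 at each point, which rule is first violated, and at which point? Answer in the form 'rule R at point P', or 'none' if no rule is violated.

Zone of each point (C = within 1σ̂, B = 1σ̂–2σ̂, A = 2σ̂–3σ̂, * = beyond 3σ̂; sign = side of CL): 1:-B, 2:-C, 3:+C, 4:-B, 5:+C, 6:+B, 7:+B, 8:+C, 9:+C, 10:+B, 11:+B, 12:+C
Rule 4 (eight consecutive points on the same side of the centre line) is satisfied at point 12.

rule 4 at point 12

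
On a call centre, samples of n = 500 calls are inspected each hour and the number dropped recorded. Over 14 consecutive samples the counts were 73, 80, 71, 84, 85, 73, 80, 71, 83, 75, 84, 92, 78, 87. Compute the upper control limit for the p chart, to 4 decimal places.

0.2085

p̄ = Σdᵢ / (k·n) = 1116 / (14 × 500) = 0.15943
UCL = p̄ + 3·√(p̄(1−p̄)/n) = 0.15943 + 3 × √(0.15943×0.84057/500) = 0.15943 + 3 × 0.01637 = 0.20854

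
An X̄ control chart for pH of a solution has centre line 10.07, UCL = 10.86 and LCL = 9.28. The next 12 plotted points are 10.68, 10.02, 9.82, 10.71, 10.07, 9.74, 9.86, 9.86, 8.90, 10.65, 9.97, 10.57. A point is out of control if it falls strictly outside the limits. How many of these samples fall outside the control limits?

1

Compare each point to [9.28, 10.86]: sample 9 = 8.90 < LCL.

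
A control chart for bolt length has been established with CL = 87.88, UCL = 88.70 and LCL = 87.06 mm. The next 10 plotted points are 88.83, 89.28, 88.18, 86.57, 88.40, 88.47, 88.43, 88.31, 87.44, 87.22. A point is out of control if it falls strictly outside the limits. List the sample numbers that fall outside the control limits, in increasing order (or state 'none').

Compare each point to [87.06, 88.70]: sample 1 = 88.83 > UCL; sample 2 = 89.28 > UCL; sample 4 = 86.57 < LCL.

1, 2, 4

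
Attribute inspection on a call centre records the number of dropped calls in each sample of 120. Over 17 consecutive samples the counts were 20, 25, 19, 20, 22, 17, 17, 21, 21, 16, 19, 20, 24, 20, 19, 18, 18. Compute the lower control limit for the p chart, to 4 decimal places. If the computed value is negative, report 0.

p̄ = Σdᵢ / (k·n) = 336 / (17 × 120) = 0.16471
LCL = p̄ − 3·√(p̄(1−p̄)/n) = 0.16471 − 3 × 0.03386 = 0.06313

0.0631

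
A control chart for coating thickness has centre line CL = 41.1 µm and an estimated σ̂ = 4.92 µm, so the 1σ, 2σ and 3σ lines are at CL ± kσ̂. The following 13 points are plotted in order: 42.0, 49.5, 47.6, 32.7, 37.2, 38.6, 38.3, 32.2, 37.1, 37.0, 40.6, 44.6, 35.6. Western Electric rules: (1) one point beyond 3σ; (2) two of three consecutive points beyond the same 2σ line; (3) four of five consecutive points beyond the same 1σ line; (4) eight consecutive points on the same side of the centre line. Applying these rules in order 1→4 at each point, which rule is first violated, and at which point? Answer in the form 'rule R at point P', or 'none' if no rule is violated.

Zone of each point (C = within 1σ̂, B = 1σ̂–2σ̂, A = 2σ̂–3σ̂, * = beyond 3σ̂; sign = side of CL): 1:+C, 2:+B, 3:+B, 4:-B, 5:-C, 6:-C, 7:-C, 8:-B, 9:-C, 10:-C, 11:-C, 12:+C, 13:-B
Rule 4 (eight consecutive points on the same side of the centre line) is satisfied at point 11.

rule 4 at point 11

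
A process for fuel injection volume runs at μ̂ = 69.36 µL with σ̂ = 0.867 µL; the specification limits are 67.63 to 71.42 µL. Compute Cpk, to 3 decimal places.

0.665

Cpu = (USL − μ̂) / (3σ̂) = (71.42 − 69.36) / (3 × 0.867) = 0.7920; Cpl = (μ̂ − LSL) / (3σ̂) = (69.36 − 67.63) / (3 × 0.867) = 0.6651; Cpk = min(Cpu, Cpl) = 0.6651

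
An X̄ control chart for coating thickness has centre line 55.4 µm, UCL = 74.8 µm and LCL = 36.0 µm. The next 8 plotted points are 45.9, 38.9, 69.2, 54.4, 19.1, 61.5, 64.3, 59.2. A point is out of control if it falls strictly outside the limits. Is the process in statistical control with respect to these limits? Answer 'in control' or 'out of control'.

Compare each point to [36.0, 74.8]: sample 5 = 19.1 < LCL.

out of control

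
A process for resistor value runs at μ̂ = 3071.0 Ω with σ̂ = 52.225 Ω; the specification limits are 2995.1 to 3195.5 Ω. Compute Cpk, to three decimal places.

Cpu = (USL − μ̂) / (3σ̂) = (3195.5 − 3071.0) / (3 × 52.225) = 0.7946; Cpl = (μ̂ − LSL) / (3σ̂) = (3071.0 − 2995.1) / (3 × 52.225) = 0.4844; Cpk = min(Cpu, Cpl) = 0.4844

0.484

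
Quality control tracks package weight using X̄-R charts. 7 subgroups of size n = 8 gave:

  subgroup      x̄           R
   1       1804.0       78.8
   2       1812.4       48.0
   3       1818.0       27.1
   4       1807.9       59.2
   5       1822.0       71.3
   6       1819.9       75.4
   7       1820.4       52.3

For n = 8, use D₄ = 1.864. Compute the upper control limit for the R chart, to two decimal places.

R̄ = (78.8 + 48.0 + 27.1 + 59.2 + 71.3 + 75.4 + 52.3) / 7 = 412.1000 / 7 = 58.8714
UCL_R = D₄·R̄ = 1.864 × 58.8714 = 109.7363

109.74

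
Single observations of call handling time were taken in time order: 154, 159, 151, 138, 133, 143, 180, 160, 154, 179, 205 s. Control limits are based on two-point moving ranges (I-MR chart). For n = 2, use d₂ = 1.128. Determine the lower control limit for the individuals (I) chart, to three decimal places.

X̄ = (154 + 159 + 151 + 138 + 133 + 143 + 180 + 160 + 154 + 179 + 205) / 11 = 159.6364
Moving ranges: 5, 8, 13, 5, 10, 37, 20, 6, 25, 26; M̄R̄ = 155.0000 / 10 = 15.5000
LCL = X̄ − 3·M̄R̄/d₂ = 159.6364 − 3 × 15.5000 / 1.128 = 118.4130

118.413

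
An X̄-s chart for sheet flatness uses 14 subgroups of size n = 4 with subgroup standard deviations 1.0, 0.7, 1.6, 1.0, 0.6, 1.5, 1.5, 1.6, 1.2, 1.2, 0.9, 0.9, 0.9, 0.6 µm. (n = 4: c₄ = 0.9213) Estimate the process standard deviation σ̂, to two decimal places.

s̄ = (1.0 + 0.7 + 1.6 + 1.0 + 0.6 + 1.5 + 1.5 + 1.6 + 1.2 + 1.2 + 0.9 + 0.9 + 0.9 + 0.6) / 14 = 1.0857
σ̂ = s̄ / c₄ = 1.0857 / 0.9213 = 1.1785

1.18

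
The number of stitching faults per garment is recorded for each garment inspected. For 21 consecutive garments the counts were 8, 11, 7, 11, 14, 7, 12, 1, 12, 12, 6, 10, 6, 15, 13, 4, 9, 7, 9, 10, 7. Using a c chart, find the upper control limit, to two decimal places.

18.14

c̄ = (8 + 11 + 7 + 11 + 14 + 7 + 12 + 1 + 12 + 12 + 6 + 10 + 6 + 15 + 13 + 4 + 9 + 7 + 9 + 10 + 7) / 21 = 191 / 21 = 9.0952
UCL = c̄ + 3√c̄ = 9.0952 + 3 × √9.0952 = 9.0952 + 3 × 3.0158 = 18.1427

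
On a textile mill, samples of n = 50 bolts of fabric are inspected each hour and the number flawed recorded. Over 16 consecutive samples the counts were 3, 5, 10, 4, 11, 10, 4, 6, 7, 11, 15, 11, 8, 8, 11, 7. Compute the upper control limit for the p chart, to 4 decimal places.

p̄ = Σdᵢ / (k·n) = 131 / (16 × 50) = 0.16375
UCL = p̄ + 3·√(p̄(1−p̄)/n) = 0.16375 + 3 × √(0.16375×0.83625/50) = 0.16375 + 3 × 0.05233 = 0.32075

0.3207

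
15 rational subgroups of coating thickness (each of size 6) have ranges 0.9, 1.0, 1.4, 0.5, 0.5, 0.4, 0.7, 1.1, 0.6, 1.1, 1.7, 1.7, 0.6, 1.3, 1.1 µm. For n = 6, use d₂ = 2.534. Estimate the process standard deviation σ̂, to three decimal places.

R̄ = (0.9 + 1.0 + 1.4 + 0.5 + 0.5 + 0.4 + 0.7 + 1.1 + 0.6 + 1.1 + 1.7 + 1.7 + 0.6 + 1.3 + 1.1) / 15 = 0.9733
σ̂ = R̄ / d₂ = 0.9733 / 2.534 = 0.3841

0.384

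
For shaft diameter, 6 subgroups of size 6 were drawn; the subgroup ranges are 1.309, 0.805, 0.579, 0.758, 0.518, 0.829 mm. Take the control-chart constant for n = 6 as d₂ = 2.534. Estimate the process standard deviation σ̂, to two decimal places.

0.32

R̄ = (1.309 + 0.805 + 0.579 + 0.758 + 0.518 + 0.829) / 6 = 0.7997
σ̂ = R̄ / d₂ = 0.7997 / 2.534 = 0.3156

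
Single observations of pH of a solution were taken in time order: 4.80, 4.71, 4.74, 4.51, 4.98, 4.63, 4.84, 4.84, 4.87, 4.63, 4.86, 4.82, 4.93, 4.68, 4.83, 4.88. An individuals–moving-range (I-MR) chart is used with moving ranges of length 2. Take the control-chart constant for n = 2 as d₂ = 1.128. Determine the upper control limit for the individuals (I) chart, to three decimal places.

5.224

X̄ = (4.80 + 4.71 + 4.74 + 4.51 + 4.98 + 4.63 + 4.84 + 4.84 + 4.87 + 4.63 + 4.86 + 4.82 + 4.93 + 4.68 + 4.83 + 4.88) / 16 = 4.7844
Moving ranges: 0.09, 0.03, 0.23, 0.47, 0.35, 0.21, 0.00, 0.03, 0.24, 0.23, 0.04, 0.11, 0.25, 0.15, 0.05; M̄R̄ = 2.4800 / 15 = 0.1653
UCL = X̄ + 3·M̄R̄/d₂ = 4.7844 + 3 × 0.1653 / 1.128 = 5.2241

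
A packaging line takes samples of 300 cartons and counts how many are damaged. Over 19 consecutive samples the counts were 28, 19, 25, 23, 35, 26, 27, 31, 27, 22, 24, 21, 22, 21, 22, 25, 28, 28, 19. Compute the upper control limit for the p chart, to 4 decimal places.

0.1308

p̄ = Σdᵢ / (k·n) = 473 / (19 × 300) = 0.08298
UCL = p̄ + 3·√(p̄(1−p̄)/n) = 0.08298 + 3 × √(0.08298×0.91702/300) = 0.08298 + 3 × 0.01593 = 0.13076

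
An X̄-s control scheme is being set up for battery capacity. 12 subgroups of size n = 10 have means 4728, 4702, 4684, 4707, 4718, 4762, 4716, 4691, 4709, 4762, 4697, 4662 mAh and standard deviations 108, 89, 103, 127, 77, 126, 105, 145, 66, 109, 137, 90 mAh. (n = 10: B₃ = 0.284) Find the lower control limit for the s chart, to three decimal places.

s̄ = (108 + 89 + 103 + 127 + 77 + 126 + 105 + 145 + 66 + 109 + 137 + 90) / 12 = 106.8333
LCL_s = B₃·s̄ = 0.284 × 106.8333 = 30.3407

30.341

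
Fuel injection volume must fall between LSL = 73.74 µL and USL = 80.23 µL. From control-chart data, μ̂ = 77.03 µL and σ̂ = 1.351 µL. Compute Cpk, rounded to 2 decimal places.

0.79

Cpu = (USL − μ̂) / (3σ̂) = (80.23 − 77.03) / (3 × 1.351) = 0.7895; Cpl = (μ̂ − LSL) / (3σ̂) = (77.03 − 73.74) / (3 × 1.351) = 0.8117; Cpk = min(Cpu, Cpl) = 0.7895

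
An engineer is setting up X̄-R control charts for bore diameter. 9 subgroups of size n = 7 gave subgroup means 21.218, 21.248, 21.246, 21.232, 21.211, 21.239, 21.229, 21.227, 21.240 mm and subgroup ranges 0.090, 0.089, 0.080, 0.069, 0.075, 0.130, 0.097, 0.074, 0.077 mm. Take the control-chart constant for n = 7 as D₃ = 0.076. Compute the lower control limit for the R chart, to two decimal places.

0.01

R̄ = (0.090 + 0.089 + 0.080 + 0.069 + 0.075 + 0.130 + 0.097 + 0.074 + 0.077) / 9 = 0.7810 / 9 = 0.0868
LCL_R = D₃·R̄ = 0.076 × 0.0868 = 0.0066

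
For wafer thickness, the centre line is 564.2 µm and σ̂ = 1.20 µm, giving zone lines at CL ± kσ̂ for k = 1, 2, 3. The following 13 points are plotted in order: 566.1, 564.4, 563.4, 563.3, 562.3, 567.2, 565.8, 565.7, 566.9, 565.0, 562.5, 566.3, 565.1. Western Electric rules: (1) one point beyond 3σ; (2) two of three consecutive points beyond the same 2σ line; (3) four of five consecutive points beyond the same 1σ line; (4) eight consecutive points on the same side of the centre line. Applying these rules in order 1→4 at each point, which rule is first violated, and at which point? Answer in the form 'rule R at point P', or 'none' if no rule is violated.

Zone of each point (C = within 1σ̂, B = 1σ̂–2σ̂, A = 2σ̂–3σ̂, * = beyond 3σ̂; sign = side of CL): 1:+B, 2:+C, 3:-C, 4:-C, 5:-B, 6:+A, 7:+B, 8:+B, 9:+A, 10:+C, 11:-B, 12:+B, 13:+C
Rule 3 (four of five consecutive points beyond the same 1σ limit) is satisfied at point 9.

rule 3 at point 9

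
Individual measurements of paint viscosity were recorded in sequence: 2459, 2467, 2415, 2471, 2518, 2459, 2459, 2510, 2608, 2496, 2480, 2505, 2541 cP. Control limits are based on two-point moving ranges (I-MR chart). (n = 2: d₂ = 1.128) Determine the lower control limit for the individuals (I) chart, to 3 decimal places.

X̄ = (2459 + 2467 + 2415 + 2471 + 2518 + 2459 + 2459 + 2510 + 2608 + 2496 + 2480 + 2505 + 2541) / 13 = 2491.3846
Moving ranges: 8, 52, 56, 47, 59, 0, 51, 98, 112, 16, 25, 36; M̄R̄ = 560.0000 / 12 = 46.6667
LCL = X̄ − 3·M̄R̄/d₂ = 2491.3846 − 3 × 46.6667 / 1.128 = 2367.2711

2367.271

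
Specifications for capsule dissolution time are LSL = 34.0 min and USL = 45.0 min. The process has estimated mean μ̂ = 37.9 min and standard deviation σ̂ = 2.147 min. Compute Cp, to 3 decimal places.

Cp = (USL − LSL) / (6σ̂) = (45.0 − 34.0) / (6 × 2.147) = 11.0000 / 12.8820 = 0.8539

0.854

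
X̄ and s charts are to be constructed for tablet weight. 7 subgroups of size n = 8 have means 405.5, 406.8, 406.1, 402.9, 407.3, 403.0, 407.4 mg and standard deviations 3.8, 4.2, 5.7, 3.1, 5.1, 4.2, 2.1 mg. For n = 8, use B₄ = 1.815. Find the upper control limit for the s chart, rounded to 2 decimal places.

s̄ = (3.8 + 4.2 + 5.7 + 3.1 + 5.1 + 4.2 + 2.1) / 7 = 4.0286
UCL_s = B₄·s̄ = 1.815 × 4.0286 = 7.3119

7.31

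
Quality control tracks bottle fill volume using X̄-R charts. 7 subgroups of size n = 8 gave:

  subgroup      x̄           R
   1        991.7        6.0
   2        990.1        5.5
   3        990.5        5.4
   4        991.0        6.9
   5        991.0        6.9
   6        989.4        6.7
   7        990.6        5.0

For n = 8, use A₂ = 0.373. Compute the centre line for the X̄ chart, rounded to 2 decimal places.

990.61

X̄̄ = (991.7 + 990.1 + 990.5 + 991.0 + 991.0 + 989.4 + 990.6) / 7 = 6934.3000 / 7 = 990.6143
CL = X̄̄ = 990.6143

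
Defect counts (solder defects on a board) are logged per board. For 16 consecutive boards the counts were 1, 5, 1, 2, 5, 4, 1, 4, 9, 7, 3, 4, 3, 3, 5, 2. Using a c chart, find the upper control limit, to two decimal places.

9.45

c̄ = (1 + 5 + 1 + 2 + 5 + 4 + 1 + 4 + 9 + 7 + 3 + 4 + 3 + 3 + 5 + 2) / 16 = 59 / 16 = 3.6875
UCL = c̄ + 3√c̄ = 3.6875 + 3 × √3.6875 = 3.6875 + 3 × 1.9203 = 9.4484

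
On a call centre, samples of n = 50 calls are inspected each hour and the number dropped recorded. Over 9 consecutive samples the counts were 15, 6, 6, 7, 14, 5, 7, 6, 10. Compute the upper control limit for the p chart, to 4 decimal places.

0.3278

p̄ = Σdᵢ / (k·n) = 76 / (9 × 50) = 0.16889
UCL = p̄ + 3·√(p̄(1−p̄)/n) = 0.16889 + 3 × √(0.16889×0.83111/50) = 0.16889 + 3 × 0.05298 = 0.32784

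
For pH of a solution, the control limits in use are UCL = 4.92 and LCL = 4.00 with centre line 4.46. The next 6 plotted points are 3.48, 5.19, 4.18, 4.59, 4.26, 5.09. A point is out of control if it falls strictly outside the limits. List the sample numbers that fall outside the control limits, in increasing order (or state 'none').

Compare each point to [4.00, 4.92]: sample 1 = 3.48 < LCL; sample 2 = 5.19 > UCL; sample 6 = 5.09 > UCL.

1, 2, 6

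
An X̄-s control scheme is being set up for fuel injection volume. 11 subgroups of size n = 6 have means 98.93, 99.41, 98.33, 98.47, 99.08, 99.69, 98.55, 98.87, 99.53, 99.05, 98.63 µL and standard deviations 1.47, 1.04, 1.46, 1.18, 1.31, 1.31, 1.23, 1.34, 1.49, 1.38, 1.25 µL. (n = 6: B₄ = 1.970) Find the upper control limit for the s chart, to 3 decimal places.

s̄ = (1.47 + 1.04 + 1.46 + 1.18 + 1.31 + 1.31 + 1.23 + 1.34 + 1.49 + 1.38 + 1.25) / 11 = 1.3145
UCL_s = B₄·s̄ = 1.970 × 1.3145 = 2.5897

2.590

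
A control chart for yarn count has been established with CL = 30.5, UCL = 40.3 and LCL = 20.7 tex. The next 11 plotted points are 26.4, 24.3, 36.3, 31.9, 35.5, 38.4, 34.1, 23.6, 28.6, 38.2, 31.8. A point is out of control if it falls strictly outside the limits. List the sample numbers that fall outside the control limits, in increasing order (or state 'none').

none

All 11 points lie within [20.7, 40.3].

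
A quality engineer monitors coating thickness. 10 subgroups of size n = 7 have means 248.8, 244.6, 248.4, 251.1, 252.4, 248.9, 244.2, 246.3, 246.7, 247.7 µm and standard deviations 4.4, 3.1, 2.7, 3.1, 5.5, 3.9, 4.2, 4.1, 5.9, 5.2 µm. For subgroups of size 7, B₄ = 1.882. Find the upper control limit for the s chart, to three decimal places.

s̄ = (4.4 + 3.1 + 2.7 + 3.1 + 5.5 + 3.9 + 4.2 + 4.1 + 5.9 + 5.2) / 10 = 4.2100
UCL_s = B₄·s̄ = 1.882 × 4.2100 = 7.9232

7.923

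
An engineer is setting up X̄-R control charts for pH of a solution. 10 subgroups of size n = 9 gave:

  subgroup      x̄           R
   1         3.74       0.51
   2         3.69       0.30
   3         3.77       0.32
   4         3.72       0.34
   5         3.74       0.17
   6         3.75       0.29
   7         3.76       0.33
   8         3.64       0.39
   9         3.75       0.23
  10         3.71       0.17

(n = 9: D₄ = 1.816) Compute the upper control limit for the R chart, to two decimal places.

R̄ = (0.51 + 0.30 + 0.32 + 0.34 + 0.17 + 0.29 + 0.33 + 0.39 + 0.23 + 0.17) / 10 = 3.0500 / 10 = 0.3050
UCL_R = D₄·R̄ = 1.816 × 0.3050 = 0.5539

0.55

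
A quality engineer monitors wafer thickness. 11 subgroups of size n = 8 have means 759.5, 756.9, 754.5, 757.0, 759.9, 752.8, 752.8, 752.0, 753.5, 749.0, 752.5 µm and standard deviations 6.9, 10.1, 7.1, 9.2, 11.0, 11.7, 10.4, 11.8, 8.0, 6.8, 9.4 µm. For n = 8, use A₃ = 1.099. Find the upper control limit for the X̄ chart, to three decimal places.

X̄̄ = (759.5 + 756.9 + 754.5 + 757.0 + 759.9 + 752.8 + 752.8 + 752.0 + 753.5 + 749.0 + 752.5) / 11 = 754.5818
s̄ = (6.9 + 10.1 + 7.1 + 9.2 + 11.0 + 11.7 + 10.4 + 11.8 + 8.0 + 6.8 + 9.4) / 11 = 9.3091
UCL = X̄̄ + A₃·s̄ = 754.5818 + 1.099 × 9.3091 = 764.8125

764.813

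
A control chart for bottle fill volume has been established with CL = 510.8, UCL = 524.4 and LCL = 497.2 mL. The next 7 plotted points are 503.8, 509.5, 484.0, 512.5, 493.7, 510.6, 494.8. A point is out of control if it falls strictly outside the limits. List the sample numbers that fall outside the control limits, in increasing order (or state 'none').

Compare each point to [497.2, 524.4]: sample 3 = 484.0 < LCL; sample 5 = 493.7 < LCL; sample 7 = 494.8 < LCL.

3, 5, 7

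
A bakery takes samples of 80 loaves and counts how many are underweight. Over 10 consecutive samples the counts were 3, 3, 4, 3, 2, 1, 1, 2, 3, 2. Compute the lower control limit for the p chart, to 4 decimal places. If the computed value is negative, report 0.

0.0000

p̄ = Σdᵢ / (k·n) = 24 / (10 × 80) = 0.03000
LCL = p̄ − 3·√(p̄(1−p̄)/n) = 0.03000 − 3 × 0.01907 = -0.02722 → 0 (negative, so LCL = 0)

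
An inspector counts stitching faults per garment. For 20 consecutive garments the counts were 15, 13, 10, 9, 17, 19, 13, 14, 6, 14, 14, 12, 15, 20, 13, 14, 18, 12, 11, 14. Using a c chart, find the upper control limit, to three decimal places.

c̄ = (15 + 13 + 10 + 9 + 17 + 19 + 13 + 14 + 6 + 14 + 14 + 12 + 15 + 20 + 13 + 14 + 18 + 12 + 11 + 14) / 20 = 273 / 20 = 13.6500
UCL = c̄ + 3√c̄ = 13.6500 + 3 × √13.6500 = 13.6500 + 3 × 3.6946 = 24.7338

24.734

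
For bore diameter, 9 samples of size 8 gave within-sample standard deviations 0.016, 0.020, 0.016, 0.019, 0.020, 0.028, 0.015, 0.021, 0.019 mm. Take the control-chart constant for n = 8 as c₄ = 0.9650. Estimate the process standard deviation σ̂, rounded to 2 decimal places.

0.02

s̄ = (0.016 + 0.020 + 0.016 + 0.019 + 0.020 + 0.028 + 0.015 + 0.021 + 0.019) / 9 = 0.0193
σ̂ = s̄ / c₄ = 0.0193 / 0.9650 = 0.0200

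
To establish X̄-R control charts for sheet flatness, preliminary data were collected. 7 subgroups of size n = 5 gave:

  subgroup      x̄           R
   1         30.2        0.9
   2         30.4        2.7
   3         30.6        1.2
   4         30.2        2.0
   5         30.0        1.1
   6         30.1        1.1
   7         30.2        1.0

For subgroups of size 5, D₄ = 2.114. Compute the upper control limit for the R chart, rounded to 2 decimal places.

3.02

R̄ = (0.9 + 2.7 + 1.2 + 2.0 + 1.1 + 1.1 + 1.0) / 7 = 10.0000 / 7 = 1.4286
UCL_R = D₄·R̄ = 2.114 × 1.4286 = 3.0200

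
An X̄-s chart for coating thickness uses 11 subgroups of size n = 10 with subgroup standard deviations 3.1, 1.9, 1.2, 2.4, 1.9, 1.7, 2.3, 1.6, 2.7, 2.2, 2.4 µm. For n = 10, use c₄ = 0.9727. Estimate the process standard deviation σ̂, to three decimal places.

s̄ = (3.1 + 1.9 + 1.2 + 2.4 + 1.9 + 1.7 + 2.3 + 1.6 + 2.7 + 2.2 + 2.4) / 11 = 2.1273
σ̂ = s̄ / c₄ = 2.1273 / 0.9727 = 2.1870

2.187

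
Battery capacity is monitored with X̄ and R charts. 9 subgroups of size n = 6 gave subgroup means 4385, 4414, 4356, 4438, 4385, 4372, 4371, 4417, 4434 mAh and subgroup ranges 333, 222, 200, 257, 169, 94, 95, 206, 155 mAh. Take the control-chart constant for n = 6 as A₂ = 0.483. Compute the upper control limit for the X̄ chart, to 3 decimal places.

X̄̄ = (4385 + 4414 + 4356 + 4438 + 4385 + 4372 + 4371 + 4417 + 4434) / 9 = 39572.0000 / 9 = 4396.8889
R̄ = (333 + 222 + 200 + 257 + 169 + 94 + 95 + 206 + 155) / 9 = 1731.0000 / 9 = 192.3333
UCL = X̄̄ + A₂·R̄ = 4396.8889 + 0.483 × 192.3333 = 4489.7859

4489.786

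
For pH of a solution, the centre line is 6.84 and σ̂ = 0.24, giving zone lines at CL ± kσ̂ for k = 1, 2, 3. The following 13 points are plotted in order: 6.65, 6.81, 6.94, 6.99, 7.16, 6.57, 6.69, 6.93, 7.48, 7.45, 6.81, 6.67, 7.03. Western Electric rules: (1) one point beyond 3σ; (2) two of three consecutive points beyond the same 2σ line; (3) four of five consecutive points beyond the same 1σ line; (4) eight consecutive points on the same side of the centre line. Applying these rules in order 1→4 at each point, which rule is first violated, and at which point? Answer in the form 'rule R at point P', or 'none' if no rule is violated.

rule 2 at point 10

Zone of each point (C = within 1σ̂, B = 1σ̂–2σ̂, A = 2σ̂–3σ̂, * = beyond 3σ̂; sign = side of CL): 1:-C, 2:-C, 3:+C, 4:+C, 5:+B, 6:-B, 7:-C, 8:+C, 9:+A, 10:+A, 11:-C, 12:-C, 13:+C
Rule 2 (two of three consecutive points beyond the same 2σ limit) is satisfied at point 10.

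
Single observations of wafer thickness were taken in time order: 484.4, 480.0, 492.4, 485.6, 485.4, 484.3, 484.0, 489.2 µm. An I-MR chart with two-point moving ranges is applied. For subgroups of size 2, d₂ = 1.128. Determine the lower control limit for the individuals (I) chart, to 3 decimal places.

474.112

X̄ = (484.4 + 480.0 + 492.4 + 485.6 + 485.4 + 484.3 + 484.0 + 489.2) / 8 = 485.6625
Moving ranges: 4.4, 12.4, 6.8, 0.2, 1.1, 0.3, 5.2; M̄R̄ = 30.4000 / 7 = 4.3429
LCL = X̄ − 3·M̄R̄/d₂ = 485.6625 − 3 × 4.3429 / 1.128 = 474.1123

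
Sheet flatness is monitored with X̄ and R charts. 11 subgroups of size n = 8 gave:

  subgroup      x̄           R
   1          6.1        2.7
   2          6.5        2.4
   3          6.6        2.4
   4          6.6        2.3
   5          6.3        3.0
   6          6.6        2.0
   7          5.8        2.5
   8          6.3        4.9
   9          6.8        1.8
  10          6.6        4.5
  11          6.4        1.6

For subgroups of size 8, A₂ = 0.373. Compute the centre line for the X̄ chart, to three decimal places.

X̄̄ = (6.1 + 6.5 + 6.6 + 6.6 + 6.3 + 6.6 + 5.8 + 6.3 + 6.8 + 6.6 + 6.4) / 11 = 70.6000 / 11 = 6.4182
CL = X̄̄ = 6.4182

6.418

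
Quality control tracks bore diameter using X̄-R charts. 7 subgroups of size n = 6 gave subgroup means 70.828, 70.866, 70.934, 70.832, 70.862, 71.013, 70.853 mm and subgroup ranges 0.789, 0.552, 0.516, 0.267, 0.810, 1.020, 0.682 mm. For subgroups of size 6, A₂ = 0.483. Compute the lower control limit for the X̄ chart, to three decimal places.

70.564

X̄̄ = (70.828 + 70.866 + 70.934 + 70.832 + 70.862 + 71.013 + 70.853) / 7 = 496.1880 / 7 = 70.8840
R̄ = (0.789 + 0.552 + 0.516 + 0.267 + 0.810 + 1.020 + 0.682) / 7 = 4.6360 / 7 = 0.6623
LCL = X̄̄ − A₂·R̄ = 70.8840 − 0.483 × 0.6623 = 70.5641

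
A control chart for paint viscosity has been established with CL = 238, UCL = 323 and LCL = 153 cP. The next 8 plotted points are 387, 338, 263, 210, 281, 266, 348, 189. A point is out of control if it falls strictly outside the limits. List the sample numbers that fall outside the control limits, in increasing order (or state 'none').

1, 2, 7

Compare each point to [153, 323]: sample 1 = 387 > UCL; sample 2 = 338 > UCL; sample 7 = 348 > UCL.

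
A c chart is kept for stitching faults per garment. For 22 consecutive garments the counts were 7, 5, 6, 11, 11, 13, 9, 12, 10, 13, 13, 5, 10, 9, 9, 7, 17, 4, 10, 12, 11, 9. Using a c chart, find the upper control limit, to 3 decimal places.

c̄ = (7 + 5 + 6 + 11 + 11 + 13 + 9 + 12 + 10 + 13 + 13 + 5 + 10 + 9 + 9 + 7 + 17 + 4 + 10 + 12 + 11 + 9) / 22 = 213 / 22 = 9.6818
UCL = c̄ + 3√c̄ = 9.6818 + 3 × √9.6818 = 9.6818 + 3 × 3.1116 = 19.0165

19.017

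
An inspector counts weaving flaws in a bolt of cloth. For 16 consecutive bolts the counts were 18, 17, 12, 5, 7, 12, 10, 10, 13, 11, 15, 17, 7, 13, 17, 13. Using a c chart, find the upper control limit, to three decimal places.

c̄ = (18 + 17 + 12 + 5 + 7 + 12 + 10 + 10 + 13 + 11 + 15 + 17 + 7 + 13 + 17 + 13) / 16 = 197 / 16 = 12.3125
UCL = c̄ + 3√c̄ = 12.3125 + 3 × √12.3125 = 12.3125 + 3 × 3.5089 = 22.8393

22.839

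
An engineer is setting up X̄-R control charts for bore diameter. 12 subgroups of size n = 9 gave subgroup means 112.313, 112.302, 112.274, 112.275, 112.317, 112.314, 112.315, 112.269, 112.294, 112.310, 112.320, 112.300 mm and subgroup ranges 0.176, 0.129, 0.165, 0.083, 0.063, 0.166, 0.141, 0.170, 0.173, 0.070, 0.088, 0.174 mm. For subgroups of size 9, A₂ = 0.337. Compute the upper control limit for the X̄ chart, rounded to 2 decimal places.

112.35

X̄̄ = (112.313 + 112.302 + 112.274 + 112.275 + 112.317 + 112.314 + 112.315 + 112.269 + 112.294 + 112.310 + 112.320 + 112.300) / 12 = 1347.6030 / 12 = 112.3003
R̄ = (0.176 + 0.129 + 0.165 + 0.083 + 0.063 + 0.166 + 0.141 + 0.170 + 0.173 + 0.070 + 0.088 + 0.174) / 12 = 1.5980 / 12 = 0.1332
UCL = X̄̄ + A₂·R̄ = 112.3003 + 0.337 × 0.1332 = 112.3451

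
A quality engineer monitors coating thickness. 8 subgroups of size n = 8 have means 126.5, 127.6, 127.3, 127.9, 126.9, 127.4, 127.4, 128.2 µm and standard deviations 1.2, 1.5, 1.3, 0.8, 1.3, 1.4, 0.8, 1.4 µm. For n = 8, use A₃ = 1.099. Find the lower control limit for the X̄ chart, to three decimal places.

X̄̄ = (126.5 + 127.6 + 127.3 + 127.9 + 126.9 + 127.4 + 127.4 + 128.2) / 8 = 127.4000
s̄ = (1.2 + 1.5 + 1.3 + 0.8 + 1.3 + 1.4 + 0.8 + 1.4) / 8 = 1.2125
LCL = X̄̄ − A₃·s̄ = 127.4000 − 1.099 × 1.2125 = 126.0675

126.067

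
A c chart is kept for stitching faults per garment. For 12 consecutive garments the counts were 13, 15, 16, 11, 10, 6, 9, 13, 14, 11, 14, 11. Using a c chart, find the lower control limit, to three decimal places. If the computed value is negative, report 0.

1.561

c̄ = (13 + 15 + 16 + 11 + 10 + 6 + 9 + 13 + 14 + 11 + 14 + 11) / 12 = 143 / 12 = 11.9167
LCL = c̄ − 3√c̄ = 11.9167 − 3 × 3.4521 = 1.5605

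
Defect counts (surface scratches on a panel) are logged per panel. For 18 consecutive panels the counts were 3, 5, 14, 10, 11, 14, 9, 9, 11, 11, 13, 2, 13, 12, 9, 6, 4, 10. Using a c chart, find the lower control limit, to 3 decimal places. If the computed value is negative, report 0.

c̄ = (3 + 5 + 14 + 10 + 11 + 14 + 9 + 9 + 11 + 11 + 13 + 2 + 13 + 12 + 9 + 6 + 4 + 10) / 18 = 166 / 18 = 9.2222
LCL = c̄ − 3√c̄ = 9.2222 − 3 × 3.0368 = 0.1118

0.112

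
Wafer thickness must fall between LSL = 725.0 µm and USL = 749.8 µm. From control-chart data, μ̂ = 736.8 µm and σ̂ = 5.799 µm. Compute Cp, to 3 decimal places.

Cp = (USL − LSL) / (6σ̂) = (749.8 − 725.0) / (6 × 5.799) = 24.8000 / 34.7940 = 0.7128

0.713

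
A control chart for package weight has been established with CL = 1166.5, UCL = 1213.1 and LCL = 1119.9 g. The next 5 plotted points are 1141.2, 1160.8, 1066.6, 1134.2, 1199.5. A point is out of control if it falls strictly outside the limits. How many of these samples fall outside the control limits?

1

Compare each point to [1119.9, 1213.1]: sample 3 = 1066.6 < LCL.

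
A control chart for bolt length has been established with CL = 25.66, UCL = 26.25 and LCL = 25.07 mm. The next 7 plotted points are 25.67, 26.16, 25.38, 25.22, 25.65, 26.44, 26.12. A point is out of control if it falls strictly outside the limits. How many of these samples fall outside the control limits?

Compare each point to [25.07, 26.25]: sample 6 = 26.44 > UCL.

1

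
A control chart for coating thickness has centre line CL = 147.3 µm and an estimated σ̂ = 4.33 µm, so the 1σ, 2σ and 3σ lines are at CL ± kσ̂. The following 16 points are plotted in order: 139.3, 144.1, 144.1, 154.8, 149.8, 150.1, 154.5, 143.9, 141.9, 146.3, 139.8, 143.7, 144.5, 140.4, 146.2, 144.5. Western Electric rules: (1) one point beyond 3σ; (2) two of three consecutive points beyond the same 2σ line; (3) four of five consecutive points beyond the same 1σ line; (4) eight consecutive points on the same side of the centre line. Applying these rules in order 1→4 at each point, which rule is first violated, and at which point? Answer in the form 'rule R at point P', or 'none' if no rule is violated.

rule 4 at point 15

Zone of each point (C = within 1σ̂, B = 1σ̂–2σ̂, A = 2σ̂–3σ̂, * = beyond 3σ̂; sign = side of CL): 1:-B, 2:-C, 3:-C, 4:+B, 5:+C, 6:+C, 7:+B, 8:-C, 9:-B, 10:-C, 11:-B, 12:-C, 13:-C, 14:-B, 15:-C, 16:-C
Rule 4 (eight consecutive points on the same side of the centre line) is satisfied at point 15.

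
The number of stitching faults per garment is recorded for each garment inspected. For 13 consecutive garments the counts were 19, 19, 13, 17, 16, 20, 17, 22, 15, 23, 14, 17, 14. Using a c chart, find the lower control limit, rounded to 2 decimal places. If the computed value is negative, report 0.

4.88

c̄ = (19 + 19 + 13 + 17 + 16 + 20 + 17 + 22 + 15 + 23 + 14 + 17 + 14) / 13 = 226 / 13 = 17.3846
LCL = c̄ − 3√c̄ = 17.3846 − 3 × 4.1695 = 4.8762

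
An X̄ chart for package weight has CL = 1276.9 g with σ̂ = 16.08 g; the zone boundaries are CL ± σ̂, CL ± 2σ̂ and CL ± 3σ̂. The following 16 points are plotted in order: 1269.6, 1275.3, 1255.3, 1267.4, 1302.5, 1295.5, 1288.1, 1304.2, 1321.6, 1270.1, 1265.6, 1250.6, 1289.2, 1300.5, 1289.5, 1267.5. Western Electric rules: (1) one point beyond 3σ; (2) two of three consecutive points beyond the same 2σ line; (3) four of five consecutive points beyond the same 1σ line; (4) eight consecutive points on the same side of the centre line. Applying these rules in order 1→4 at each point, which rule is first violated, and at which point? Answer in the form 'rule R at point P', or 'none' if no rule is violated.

rule 3 at point 9

Zone of each point (C = within 1σ̂, B = 1σ̂–2σ̂, A = 2σ̂–3σ̂, * = beyond 3σ̂; sign = side of CL): 1:-C, 2:-C, 3:-B, 4:-C, 5:+B, 6:+B, 7:+C, 8:+B, 9:+A, 10:-C, 11:-C, 12:-B, 13:+C, 14:+B, 15:+C, 16:-C
Rule 3 (four of five consecutive points beyond the same 1σ limit) is satisfied at point 9.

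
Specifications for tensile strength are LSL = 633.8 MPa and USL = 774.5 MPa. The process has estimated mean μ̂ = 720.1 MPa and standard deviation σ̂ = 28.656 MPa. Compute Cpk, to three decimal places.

Cpu = (USL − μ̂) / (3σ̂) = (774.5 − 720.1) / (3 × 28.656) = 0.6328; Cpl = (μ̂ − LSL) / (3σ̂) = (720.1 − 633.8) / (3 × 28.656) = 1.0039; Cpk = min(Cpu, Cpl) = 0.6328

0.633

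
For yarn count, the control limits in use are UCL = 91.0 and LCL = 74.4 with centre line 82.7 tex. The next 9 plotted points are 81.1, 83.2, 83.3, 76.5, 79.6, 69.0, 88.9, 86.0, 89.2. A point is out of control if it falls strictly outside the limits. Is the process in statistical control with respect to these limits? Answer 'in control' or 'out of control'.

out of control

Compare each point to [74.4, 91.0]: sample 6 = 69.0 < LCL.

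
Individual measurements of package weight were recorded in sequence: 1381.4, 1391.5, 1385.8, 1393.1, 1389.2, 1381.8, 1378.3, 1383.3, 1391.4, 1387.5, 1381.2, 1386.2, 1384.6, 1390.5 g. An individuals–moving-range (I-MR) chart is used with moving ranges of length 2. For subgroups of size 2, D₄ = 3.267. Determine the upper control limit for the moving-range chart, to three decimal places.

18.521

Moving ranges: 10.1, 5.7, 7.3, 3.9, 7.4, 3.5, 5.0, 8.1, 3.9, 6.3, 5.0, 1.6, 5.9; M̄R̄ = 73.7000 / 13 = 5.6692
UCL_MR = D₄·M̄R̄ = 3.267 × 5.6692 = 18.5214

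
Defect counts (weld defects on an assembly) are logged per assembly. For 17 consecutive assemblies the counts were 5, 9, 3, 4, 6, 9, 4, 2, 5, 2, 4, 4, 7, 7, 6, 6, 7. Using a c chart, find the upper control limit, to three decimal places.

c̄ = (5 + 9 + 3 + 4 + 6 + 9 + 4 + 2 + 5 + 2 + 4 + 4 + 7 + 7 + 6 + 6 + 7) / 17 = 90 / 17 = 5.2941
UCL = c̄ + 3√c̄ = 5.2941 + 3 × √5.2941 = 5.2941 + 3 × 2.3009 = 12.1968

12.197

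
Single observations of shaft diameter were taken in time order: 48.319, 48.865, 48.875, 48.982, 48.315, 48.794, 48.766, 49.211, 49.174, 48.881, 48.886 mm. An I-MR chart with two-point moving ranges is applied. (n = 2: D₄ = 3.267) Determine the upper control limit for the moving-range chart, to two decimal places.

0.85

Moving ranges: 0.546, 0.010, 0.107, 0.667, 0.479, 0.028, 0.445, 0.037, 0.293, 0.005; M̄R̄ = 2.6170 / 10 = 0.2617
UCL_MR = D₄·M̄R̄ = 3.267 × 0.2617 = 0.8550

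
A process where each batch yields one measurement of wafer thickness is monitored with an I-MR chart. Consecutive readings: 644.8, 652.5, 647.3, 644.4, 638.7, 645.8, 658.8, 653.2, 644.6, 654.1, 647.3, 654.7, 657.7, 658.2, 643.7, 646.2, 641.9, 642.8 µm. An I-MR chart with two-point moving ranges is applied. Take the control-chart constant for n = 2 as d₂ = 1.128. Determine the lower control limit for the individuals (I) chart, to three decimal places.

632.247

X̄ = (644.8 + 652.5 + 647.3 + 644.4 + 638.7 + 645.8 + 658.8 + 653.2 + 644.6 + 654.1 + 647.3 + 654.7 + 657.7 + 658.2 + 643.7 + 646.2 + 641.9 + 642.8) / 18 = 648.7056
Moving ranges: 7.7, 5.2, 2.9, 5.7, 7.1, 13.0, 5.6, 8.6, 9.5, 6.8, 7.4, 3.0, 0.5, 14.5, 2.5, 4.3, 0.9; M̄R̄ = 105.2000 / 17 = 6.1882
LCL = X̄ − 3·M̄R̄/d₂ = 648.7056 − 3 × 6.1882 / 1.128 = 632.2475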